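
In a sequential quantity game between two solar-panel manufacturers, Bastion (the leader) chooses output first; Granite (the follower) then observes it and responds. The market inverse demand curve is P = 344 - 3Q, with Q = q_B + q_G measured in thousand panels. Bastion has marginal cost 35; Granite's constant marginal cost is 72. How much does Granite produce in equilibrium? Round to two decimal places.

The follower Granite best-responds to any q_B: π_G = (344 - 3Q)q_G - 72q_G.
Follower FOC: 272 - 3q_B - 6q_G = 0, so q_G(q_B) = (272 - 3q_B)/6.
Bastion substitutes q_G(q_B) into its own profit: π_B = q_B(344 - 3q_B - (272 - 3q_B)/2) - 35q_B = (208 - (3/2)q_B)q_B - 35q_B.
Leader FOC: 173 - 3q_B = 0, so q_B = 173/3.
Then q_G = (272 - 3·(173/3))/6 = 33/2.

16.50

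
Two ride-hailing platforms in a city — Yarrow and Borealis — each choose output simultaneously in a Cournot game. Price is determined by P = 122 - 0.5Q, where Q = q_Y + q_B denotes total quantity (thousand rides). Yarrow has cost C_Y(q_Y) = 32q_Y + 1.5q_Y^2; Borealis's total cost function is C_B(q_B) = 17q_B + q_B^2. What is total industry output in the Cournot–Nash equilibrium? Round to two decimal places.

Yarrow's profit: π_Y = (122 - 0.5Q)q_Y - (32q_Y + (3/2)q_Y²). Setting ∂π_Y/∂q_Y = 0: 90 - 4q_Y - (1/2)(q_B) = 0.
Borealis's first-order condition: 105 - 3q_B - (1/2)(q_Y) = 0.
Rearranging gives the reaction functions q_Y = (90 - (1/2)q_B)/4 and q_B = (105 - (1/2)q_Y)/3.
Substituting one into the other gives q_Y = 870/47 and q_B = 1500/47.
Total output Q = 870/47 + 1500/47 = 50.4255.

50.43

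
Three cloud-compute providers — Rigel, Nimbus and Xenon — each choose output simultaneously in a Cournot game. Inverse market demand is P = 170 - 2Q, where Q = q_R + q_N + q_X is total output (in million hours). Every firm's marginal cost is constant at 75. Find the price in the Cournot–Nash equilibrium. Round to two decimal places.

98.75

A representative firm's profit is π_i = q_i(170 - 2Q) - 75q_i.
Setting ∂π_i/∂q_i = 0 with rivals' quantities fixed: 95 - 4q_i - 2·Σ_{j≠i} q_j = 0.
With identical firms every q_j equals q_i, so Σ_{j≠i} q_j = 2q_i and 95 = 8q_i, giving q_i = 95/8.
Total output Q = 285/8, so price P = 170 - 2·(285/8) = 395/4.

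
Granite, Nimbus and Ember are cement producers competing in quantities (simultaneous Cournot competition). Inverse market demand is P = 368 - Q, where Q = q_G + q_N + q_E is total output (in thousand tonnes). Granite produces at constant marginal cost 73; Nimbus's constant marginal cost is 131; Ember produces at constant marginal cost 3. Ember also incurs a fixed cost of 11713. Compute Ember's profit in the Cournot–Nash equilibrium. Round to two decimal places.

8097.56

Granite's profit: π_G = (368 - Q)q_G - (73q_G). Setting ∂π_G/∂q_G = 0: 295 - 2q_G - (q_N + q_E) = 0.
Nimbus's profit: π_N = (368 - Q)q_N - (131q_N). Setting ∂π_N/∂q_N = 0: 237 - 2q_N - (q_G + q_E) = 0.
Ember's profit: π_E = (368 - Q)q_E - (3q_E). Setting ∂π_E/∂q_E = 0: 365 - 2q_E - (q_G + q_N) = 0.
Summing all 3 equations gives 897 − 4Q = 0, hence Q = 897/4.
Back-substituting: q_G = (295 − 897/4) = 283/4, q_N = (237 − 897/4) = 51/4, q_E = (365 − 897/4) = 563/4.
Price P = 368 - 897/4 = 575/4.
Ember's profit: (575/4 - 3)·(563/4) - 11713 = 8097.5625.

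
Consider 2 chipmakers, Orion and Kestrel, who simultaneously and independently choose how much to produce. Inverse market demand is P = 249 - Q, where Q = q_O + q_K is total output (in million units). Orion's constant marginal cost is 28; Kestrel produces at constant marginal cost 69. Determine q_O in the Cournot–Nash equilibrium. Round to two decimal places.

Orion's profit: π_O = (249 - Q)q_O - (28q_O). Setting ∂π_O/∂q_O = 0: 221 - 2q_O - (q_K) = 0.
Kestrel's first-order condition: 180 - 2q_K - (q_O) = 0.
So q_O = (221 - q_K)/2 and q_K = (180 - q_O)/2.
Substituting one into the other gives q_O = 262/3 and q_K = 139/3.

87.33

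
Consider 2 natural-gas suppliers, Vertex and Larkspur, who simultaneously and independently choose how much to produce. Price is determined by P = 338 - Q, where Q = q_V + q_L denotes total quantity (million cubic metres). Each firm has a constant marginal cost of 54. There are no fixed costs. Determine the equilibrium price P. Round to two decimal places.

148.67

A representative firm's profit is π_i = q_i(338 - Q) - 54q_i.
Setting ∂π_i/∂q_i = 0 with rivals' quantities fixed: 284 - 2q_i - q_j = 0.
With identical firms every q_j equals q_i, so q_j = q_i and 284 = 3q_i, giving q_i = 284/3.
Total output Q = 568/3, so price P = 338 - 568/3 = 446/3.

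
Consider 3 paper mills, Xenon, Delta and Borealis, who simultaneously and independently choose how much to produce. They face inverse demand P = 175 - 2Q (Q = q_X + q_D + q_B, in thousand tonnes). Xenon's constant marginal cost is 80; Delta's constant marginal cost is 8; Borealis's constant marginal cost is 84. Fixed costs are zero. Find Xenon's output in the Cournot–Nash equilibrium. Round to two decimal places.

Xenon's profit: π_X = (175 - 2Q)q_X - (80q_X). Setting ∂π_X/∂q_X = 0: 95 - 4q_X - 2(q_D + q_B) = 0.
Delta's profit: π_D = (175 - 2Q)q_D - (8q_D). Setting ∂π_D/∂q_D = 0: 167 - 4q_D - 2(q_X + q_B) = 0.
Borealis's first-order condition: 91 - 4q_B - 2(q_X + q_D) = 0.
Summing all 3 equations gives 353 − 8Q = 0, hence Q = 353/8.
Back-substituting: q_X = (95 − 353/4)/2 = 27/8, q_D = (167 − 353/4)/2 = 315/8, q_B = (91 − 353/4)/2 = 11/8.

3.38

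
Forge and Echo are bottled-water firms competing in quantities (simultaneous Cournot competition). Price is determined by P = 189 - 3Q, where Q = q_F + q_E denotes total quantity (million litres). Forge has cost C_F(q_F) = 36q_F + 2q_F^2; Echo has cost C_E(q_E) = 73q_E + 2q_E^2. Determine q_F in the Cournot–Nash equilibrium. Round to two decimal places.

12.99

Forge's profit: π_F = (189 - 3Q)q_F - (36q_F + 2q_F²). Setting ∂π_F/∂q_F = 0: 153 - 10q_F - 3(q_E) = 0.
Echo's profit: π_E = (189 - 3Q)q_E - (73q_E + 2q_E²). Setting ∂π_E/∂q_E = 0: 116 - 10q_E - 3(q_F) = 0.
Rearranging gives the reaction functions q_F = (153 - 3q_E)/10 and q_E = (116 - 3q_F)/10.
Solving the pair: q_F = 1182/91, q_E = 701/91.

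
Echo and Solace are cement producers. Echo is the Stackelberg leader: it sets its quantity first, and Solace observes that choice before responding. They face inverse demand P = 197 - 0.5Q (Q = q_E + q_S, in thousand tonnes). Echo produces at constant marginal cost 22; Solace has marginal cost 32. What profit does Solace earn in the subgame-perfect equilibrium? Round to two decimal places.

The follower Solace best-responds to any q_E: π_S = (197 - 0.5Q)q_S - 32q_S.
Follower FOC: 165 - (1/2)q_E - q_S = 0, so q_S(q_E) = (165 - (1/2)q_E).
Echo substitutes q_S(q_E) into its own profit: π_E = q_E(197 - (1/2)q_E - (165 - (1/2)q_E)/2) - 22q_E = (229/2 - (1/4)q_E)q_E - 22q_E.
Maximising: ∂π_E/∂q_E = 185/2 - (1/2)q_E = 0, giving q_E = 185.
Then q_S = (165 - (1/2)·185) = 145/2.
Price P = 197 - (1/2)·(515/2) = 273/4.
Solace's profit: (273/4 - 32)·(145/2) = 2628.1250.

2628.13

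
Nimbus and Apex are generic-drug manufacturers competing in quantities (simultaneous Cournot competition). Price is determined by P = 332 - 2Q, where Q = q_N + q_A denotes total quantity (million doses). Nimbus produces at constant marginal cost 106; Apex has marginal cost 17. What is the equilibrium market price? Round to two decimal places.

151.67

Nimbus's profit: π_N = (332 - 2Q)q_N - (106q_N). Setting ∂π_N/∂q_N = 0: 226 - 4q_N - 2(q_A) = 0.
Apex's profit: π_A = (332 - 2Q)q_A - (17q_A). Setting ∂π_A/∂q_A = 0: 315 - 4q_A - 2(q_N) = 0.
Rearranging gives the reaction functions q_N = (226 - 2q_A)/4 and q_A = (315 - 2q_N)/4.
Substituting one into the other gives q_N = 137/6 and q_A = 202/3.
Total output Q = 541/6, so price P = 332 - 2·(541/6) = 455/3.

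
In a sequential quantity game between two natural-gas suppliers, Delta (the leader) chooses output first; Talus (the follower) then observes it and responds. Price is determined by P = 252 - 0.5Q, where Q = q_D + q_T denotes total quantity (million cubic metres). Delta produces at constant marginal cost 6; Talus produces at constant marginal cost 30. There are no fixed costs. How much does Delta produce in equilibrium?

270

Solve by backward induction. Given q_D, the follower Talus maximises π_T = (252 - (1/2)q_D - (1/2)q_T)q_T - 30q_T.
Follower FOC: 222 - (1/2)q_D - q_T = 0, so q_T(q_D) = (222 - (1/2)q_D).
Delta substitutes q_T(q_D) into its own profit: π_D = q_D(252 - (1/2)q_D - (222 - (1/2)q_D)/2) - 6q_D = (141 - (1/4)q_D)q_D - 6q_D.
Leader FOC: 135 - (1/2)q_D = 0, so q_D = 270.
Then q_T = (222 - (1/2)·270) = 87.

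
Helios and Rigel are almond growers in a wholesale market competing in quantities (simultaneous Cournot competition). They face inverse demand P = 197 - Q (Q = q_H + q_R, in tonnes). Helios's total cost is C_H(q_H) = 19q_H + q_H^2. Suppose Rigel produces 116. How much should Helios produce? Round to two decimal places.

With the rival's output fixed at 116, Helios's profit is π_H = (197 - 116 - q_H)q_H - (19q_H + q_H²) = (81 - q_H)q_H - (19q_H + q_H²).
∂π_H/∂q_H = 62 - 4q_H = 0, so q_H = 31/2.

15.50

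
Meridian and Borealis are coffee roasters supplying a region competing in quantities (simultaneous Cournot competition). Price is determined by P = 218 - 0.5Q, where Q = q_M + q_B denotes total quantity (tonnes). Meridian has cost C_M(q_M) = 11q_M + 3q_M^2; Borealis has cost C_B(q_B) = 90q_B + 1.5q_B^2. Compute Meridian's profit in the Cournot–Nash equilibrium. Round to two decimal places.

Meridian's profit: π_M = (218 - 0.5Q)q_M - (11q_M + 3q_M²). Setting ∂π_M/∂q_M = 0: 207 - 7q_M - (1/2)(q_B) = 0.
Borealis's profit: π_B = (218 - 0.5Q)q_B - (90q_B + (3/2)q_B²). Setting ∂π_B/∂q_B = 0: 128 - 4q_B - (1/2)(q_M) = 0.
Best responses: q_M = (207 - (1/2)q_B)/7, q_B = (128 - (1/2)q_M)/4.
Substituting one into the other gives q_M = 27.5315 and q_B = 28.5586.
Price P = 218 - (1/2)·56.0901 = 189.9550.
Meridian's profit: 189.9550·27.5315 - 11·27.5315 - 3·27.5315² = 2652.9483.

2652.95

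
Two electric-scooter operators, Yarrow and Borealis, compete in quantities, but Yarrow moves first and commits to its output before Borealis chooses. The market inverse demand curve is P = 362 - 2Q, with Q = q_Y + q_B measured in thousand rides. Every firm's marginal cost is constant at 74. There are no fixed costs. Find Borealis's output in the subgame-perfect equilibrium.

36

The follower Borealis best-responds to any q_Y: π_B = (362 - 2Q)q_B - 74q_B.
Setting the follower's marginal profit to zero, 288 - 2q_Y - 4q_B = 0, i.e. q_B = (288 - 2q_Y)/4.
Yarrow substitutes q_B(q_Y) into its own profit: π_Y = q_Y(362 - 2q_Y - (288 - 2q_Y)/2) - 74q_Y = (218 - q_Y)q_Y - 74q_Y.
The leader's first-order condition 144 - 2q_Y = 0 yields q_Y = 72.
Then q_B = (288 - 2·72)/4 = 36.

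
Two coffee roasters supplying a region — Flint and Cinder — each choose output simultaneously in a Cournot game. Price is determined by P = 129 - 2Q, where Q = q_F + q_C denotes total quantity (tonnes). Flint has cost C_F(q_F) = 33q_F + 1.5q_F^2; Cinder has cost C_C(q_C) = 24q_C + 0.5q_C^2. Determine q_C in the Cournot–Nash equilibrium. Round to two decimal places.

17.52

Flint's profit: π_F = (129 - 2Q)q_F - (33q_F + (3/2)q_F²). Setting ∂π_F/∂q_F = 0: 96 - 7q_F - 2(q_C) = 0.
Cinder's first-order condition: 105 - 5q_C - 2(q_F) = 0.
Best responses: q_F = (96 - 2q_C)/7, q_C = (105 - 2q_F)/5.
Substituting one into the other gives q_F = 270/31 and q_C = 543/31.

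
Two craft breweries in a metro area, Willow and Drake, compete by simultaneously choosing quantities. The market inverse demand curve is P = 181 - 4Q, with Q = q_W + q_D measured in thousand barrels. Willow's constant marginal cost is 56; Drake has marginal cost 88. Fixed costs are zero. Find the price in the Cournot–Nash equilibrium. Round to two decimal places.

Willow's profit: π_W = (181 - 4Q)q_W - (56q_W). Setting ∂π_W/∂q_W = 0: 125 - 8q_W - 4(q_D) = 0.
Drake's profit: π_D = (181 - 4Q)q_D - (88q_D). Setting ∂π_D/∂q_D = 0: 93 - 8q_D - 4(q_W) = 0.
Best responses: q_W = (125 - 4q_D)/8, q_D = (93 - 4q_W)/8.
Solving the pair: q_W = 157/12, q_D = 61/12.
Total output Q = 109/6, so price P = 181 - 4·(109/6) = 325/3.

108.33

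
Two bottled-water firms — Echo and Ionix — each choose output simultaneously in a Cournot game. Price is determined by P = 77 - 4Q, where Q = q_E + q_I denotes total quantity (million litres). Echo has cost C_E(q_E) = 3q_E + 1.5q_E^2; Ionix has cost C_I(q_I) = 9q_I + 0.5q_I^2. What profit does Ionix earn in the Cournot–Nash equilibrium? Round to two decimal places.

Echo's profit: π_E = (77 - 4Q)q_E - (3q_E + (3/2)q_E²). Setting ∂π_E/∂q_E = 0: 74 - 11q_E - 4(q_I) = 0.
Ionix's first-order condition: 68 - 9q_I - 4(q_E) = 0.
Best responses: q_E = (74 - 4q_I)/11, q_I = (68 - 4q_E)/9.
Solving the pair: q_E = 394/83, q_I = 452/83.
Price P = 77 - 4·(846/83) = 36.2289.
Ionix's profit: 36.2289·(452/83) - 9·(452/83) - (1/2)(452/83)² = 133.4545.

133.45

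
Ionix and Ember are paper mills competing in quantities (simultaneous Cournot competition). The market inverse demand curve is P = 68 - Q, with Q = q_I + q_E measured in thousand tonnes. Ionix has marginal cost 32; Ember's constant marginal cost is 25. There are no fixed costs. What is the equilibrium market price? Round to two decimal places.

41.67

Ionix's profit: π_I = (68 - Q)q_I - (32q_I). Setting ∂π_I/∂q_I = 0: 36 - 2q_I - (q_E) = 0.
Ember's profit: π_E = (68 - Q)q_E - (25q_E). Setting ∂π_E/∂q_E = 0: 43 - 2q_E - (q_I) = 0.
Best responses: q_I = (36 - q_E)/2, q_E = (43 - q_I)/2.
Solving the pair: q_I = 29/3, q_E = 50/3.
Total output Q = 79/3, so price P = 68 - 79/3 = 125/3.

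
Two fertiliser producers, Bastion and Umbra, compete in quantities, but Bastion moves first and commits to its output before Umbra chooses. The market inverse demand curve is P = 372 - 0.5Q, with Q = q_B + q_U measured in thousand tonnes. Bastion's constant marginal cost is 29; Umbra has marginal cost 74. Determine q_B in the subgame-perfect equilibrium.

Solve by backward induction. Given q_B, the follower Umbra maximises π_U = (372 - (1/2)q_B - (1/2)q_U)q_U - 74q_U.
Setting the follower's marginal profit to zero, 298 - (1/2)q_B - q_U = 0, i.e. q_U = (298 - (1/2)q_B).
The leader anticipates this reaction. Substituting into P = 372 - 0.5Q gives P = 223 - (1/4)q_B, so π_B = (223 - (1/4)q_B)q_B - 29q_B.
Leader FOC: 194 - (1/2)q_B = 0, so q_B = 388.
Then q_U = (298 - (1/2)·388) = 104.

388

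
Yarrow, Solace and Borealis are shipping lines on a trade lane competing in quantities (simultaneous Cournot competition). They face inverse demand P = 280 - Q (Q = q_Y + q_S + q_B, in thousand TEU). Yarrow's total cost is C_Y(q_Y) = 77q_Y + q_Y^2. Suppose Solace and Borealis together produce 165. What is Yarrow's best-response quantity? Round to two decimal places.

9.50

With rivals' combined output fixed at 165, Yarrow's profit is π_Y = (280 - 165 - q_Y)q_Y - (77q_Y + q_Y²) = (115 - q_Y)q_Y - (77q_Y + q_Y²).
∂π_Y/∂q_Y = 38 - 4q_Y = 0, so q_Y = 19/2.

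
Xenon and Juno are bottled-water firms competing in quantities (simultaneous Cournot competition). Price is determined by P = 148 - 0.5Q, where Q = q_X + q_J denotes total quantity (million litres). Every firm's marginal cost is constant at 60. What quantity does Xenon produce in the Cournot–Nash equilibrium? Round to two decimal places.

A representative firm's profit is π_i = q_i(148 - 0.5Q) - 60q_i.
First-order condition (treating rivals' output as given): 88 - q_i - (1/2)q_j = 0.
By symmetry each firm produces the same amount; substituting q_j = q_i yields q_i = 88/(3/2) = 176/3.

58.67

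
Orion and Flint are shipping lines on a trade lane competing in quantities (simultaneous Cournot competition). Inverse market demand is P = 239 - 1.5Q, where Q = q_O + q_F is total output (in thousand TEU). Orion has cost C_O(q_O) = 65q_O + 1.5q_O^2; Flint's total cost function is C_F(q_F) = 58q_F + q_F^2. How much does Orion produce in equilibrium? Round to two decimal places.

21.57

Orion's profit: π_O = (239 - 1.5Q)q_O - (65q_O + (3/2)q_O²). Setting ∂π_O/∂q_O = 0: 174 - 6q_O - (3/2)(q_F) = 0.
Flint's first-order condition: 181 - 5q_F - (3/2)(q_O) = 0.
So q_O = (174 - (3/2)q_F)/6 and q_F = (181 - (3/2)q_O)/5.
Substituting one into the other gives q_O = 798/37 and q_F = 1100/37.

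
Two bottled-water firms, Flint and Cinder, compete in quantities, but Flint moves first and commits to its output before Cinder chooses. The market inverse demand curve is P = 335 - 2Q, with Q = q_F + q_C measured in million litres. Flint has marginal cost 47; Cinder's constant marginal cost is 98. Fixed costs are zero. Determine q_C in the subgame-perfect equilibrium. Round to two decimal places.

16.88

Solve by backward induction. Given q_F, the follower Cinder maximises π_C = (335 - 2q_F - 2q_C)q_C - 98q_C.
∂π_C/∂q_C = 237 - 2q_F - 4q_C = 0 gives the reaction function q_C = (237 - 2q_F)/4.
Flint substitutes q_C(q_F) into its own profit: π_F = q_F(335 - 2q_F - (237 - 2q_F)/2) - 47q_F = (433/2 - q_F)q_F - 47q_F.
Leader FOC: 339/2 - 2q_F = 0, so q_F = 339/4.
Then q_C = (237 - 2·(339/4))/4 = 135/8.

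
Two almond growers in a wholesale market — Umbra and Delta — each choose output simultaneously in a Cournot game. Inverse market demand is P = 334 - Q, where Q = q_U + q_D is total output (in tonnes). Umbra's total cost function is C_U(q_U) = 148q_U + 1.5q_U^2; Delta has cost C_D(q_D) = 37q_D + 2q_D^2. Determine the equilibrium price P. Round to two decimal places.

260.97

Umbra's profit: π_U = (334 - Q)q_U - (148q_U + (3/2)q_U²). Setting ∂π_U/∂q_U = 0: 186 - 5q_U - (q_D) = 0.
Delta's profit: π_D = (334 - Q)q_D - (37q_D + 2q_D²). Setting ∂π_D/∂q_D = 0: 297 - 6q_D - (q_U) = 0.
Best responses: q_U = (186 - q_D)/5, q_D = (297 - q_U)/6.
Substituting one into the other gives q_U = 819/29 and q_D = 1299/29.
Total output Q = 73.0345, so price P = 334 - 73.0345 = 260.9655.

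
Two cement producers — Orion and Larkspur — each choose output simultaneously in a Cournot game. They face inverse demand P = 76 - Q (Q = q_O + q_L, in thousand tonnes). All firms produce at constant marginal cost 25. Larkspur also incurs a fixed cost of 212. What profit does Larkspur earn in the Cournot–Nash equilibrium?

Each firm earns π_i = (76 - Q)q_i - 25q_i.
Setting ∂π_i/∂q_i = 0 with rivals' quantities fixed: 51 - 2q_i - q_j = 0.
With identical firms every q_j equals q_i, so q_j = q_i and 51 = 3q_i, giving q_i = 17.
Price P = 76 - 34 = 42.
Larkspur's profit: (42 - 25)·17 - 212 = 77.

77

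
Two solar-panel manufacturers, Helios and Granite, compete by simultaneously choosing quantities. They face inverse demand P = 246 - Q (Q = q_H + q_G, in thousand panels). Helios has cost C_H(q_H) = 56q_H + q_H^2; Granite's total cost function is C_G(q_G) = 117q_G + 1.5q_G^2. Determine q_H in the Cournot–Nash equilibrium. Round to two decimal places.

Helios's profit: π_H = (246 - Q)q_H - (56q_H + q_H²). Setting ∂π_H/∂q_H = 0: 190 - 4q_H - (q_G) = 0.
Granite's first-order condition: 129 - 5q_G - (q_H) = 0.
So q_H = (190 - q_G)/4 and q_G = (129 - q_H)/5.
Substituting one into the other gives q_H = 821/19 and q_G = 326/19.

43.21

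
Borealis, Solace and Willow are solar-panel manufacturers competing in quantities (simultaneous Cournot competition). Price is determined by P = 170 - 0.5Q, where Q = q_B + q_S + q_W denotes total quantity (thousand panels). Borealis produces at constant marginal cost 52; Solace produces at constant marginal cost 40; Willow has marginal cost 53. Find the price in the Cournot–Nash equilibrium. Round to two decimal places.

78.75

Borealis's profit: π_B = (170 - 0.5Q)q_B - (52q_B). Setting ∂π_B/∂q_B = 0: 118 - q_B - (1/2)(q_S + q_W) = 0.
Solace's first-order condition: 130 - q_S - (1/2)(q_B + q_W) = 0.
Willow's first-order condition: 117 - q_W - (1/2)(q_B + q_S) = 0.
Adding the 3 conditions: 365 − Q − Q = 0, i.e. Q = 365/2.
Back-substituting: q_B = (118 − 365/4)/(1/2) = 107/2, q_S = (130 − 365/4)/(1/2) = 155/2, q_W = (117 − 365/4)/(1/2) = 103/2.
Total output Q = 365/2, so price P = 170 - (1/2)·(365/2) = 315/4.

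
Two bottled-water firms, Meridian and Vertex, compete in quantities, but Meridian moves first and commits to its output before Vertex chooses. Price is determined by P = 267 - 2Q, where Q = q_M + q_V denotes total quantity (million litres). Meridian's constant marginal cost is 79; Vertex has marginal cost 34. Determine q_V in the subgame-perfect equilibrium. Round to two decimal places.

Solve by backward induction. Given q_M, the follower Vertex maximises π_V = (267 - 2q_M - 2q_V)q_V - 34q_V.
∂π_V/∂q_V = 233 - 2q_M - 4q_V = 0 gives the reaction function q_V = (233 - 2q_M)/4.
The leader anticipates this reaction. Substituting into P = 267 - 2Q gives P = 301/2 - q_M, so π_M = (301/2 - q_M)q_M - 79q_M.
Leader FOC: 143/2 - 2q_M = 0, so q_M = 143/4.
Then q_V = (233 - 2·(143/4))/4 = 323/8.

40.38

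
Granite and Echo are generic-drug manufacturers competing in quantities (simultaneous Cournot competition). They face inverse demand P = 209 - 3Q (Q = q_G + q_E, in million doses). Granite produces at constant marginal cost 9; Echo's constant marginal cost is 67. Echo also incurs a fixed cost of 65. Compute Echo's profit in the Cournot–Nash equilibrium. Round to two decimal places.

196.33

Granite's profit: π_G = (209 - 3Q)q_G - (9q_G). Setting ∂π_G/∂q_G = 0: 200 - 6q_G - 3(q_E) = 0.
Echo's profit: π_E = (209 - 3Q)q_E - (67q_E). Setting ∂π_E/∂q_E = 0: 142 - 6q_E - 3(q_G) = 0.
Rearranging gives the reaction functions q_G = (200 - 3q_E)/6 and q_E = (142 - 3q_G)/6.
Solving the pair: q_G = 86/3, q_E = 28/3.
Price P = 209 - 3·38 = 95.
Echo's profit: (95 - 67)·(28/3) - 65 = 589/3.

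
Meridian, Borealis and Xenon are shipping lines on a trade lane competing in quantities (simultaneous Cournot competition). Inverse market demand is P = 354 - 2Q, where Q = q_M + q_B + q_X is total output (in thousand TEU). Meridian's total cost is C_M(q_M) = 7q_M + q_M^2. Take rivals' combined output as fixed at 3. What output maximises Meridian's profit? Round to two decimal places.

56.83

With rivals' combined output fixed at 3, Meridian's profit is π_M = (354 - 2·3 - 2q_M)q_M - (7q_M + q_M²) = (348 - 2q_M)q_M - (7q_M + q_M²).
∂π_M/∂q_M = 341 - 6q_M = 0, so q_M = 341/6.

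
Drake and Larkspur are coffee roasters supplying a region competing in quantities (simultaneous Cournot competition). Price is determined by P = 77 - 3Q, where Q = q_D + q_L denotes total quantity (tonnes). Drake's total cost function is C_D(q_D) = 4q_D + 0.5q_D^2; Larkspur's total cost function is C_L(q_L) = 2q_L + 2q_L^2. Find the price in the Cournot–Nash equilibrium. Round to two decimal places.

Drake's profit: π_D = (77 - 3Q)q_D - (4q_D + (1/2)q_D²). Setting ∂π_D/∂q_D = 0: 73 - 7q_D - 3(q_L) = 0.
Larkspur's profit: π_L = (77 - 3Q)q_L - (2q_L + 2q_L²). Setting ∂π_L/∂q_L = 0: 75 - 10q_L - 3(q_D) = 0.
So q_D = (73 - 3q_L)/7 and q_L = (75 - 3q_D)/10.
Substituting one into the other gives q_D = 505/61 and q_L = 306/61.
Total output Q = 811/61, so price P = 77 - 3·(811/61) = 37.1148.

37.11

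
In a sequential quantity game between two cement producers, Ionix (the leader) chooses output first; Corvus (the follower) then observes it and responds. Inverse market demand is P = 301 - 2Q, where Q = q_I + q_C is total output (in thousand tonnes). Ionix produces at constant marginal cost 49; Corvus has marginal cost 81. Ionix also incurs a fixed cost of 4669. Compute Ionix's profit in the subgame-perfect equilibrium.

Solve by backward induction. Given q_I, the follower Corvus maximises π_C = (301 - 2q_I - 2q_C)q_C - 81q_C.
Setting the follower's marginal profit to zero, 220 - 2q_I - 4q_C = 0, i.e. q_C = (220 - 2q_I)/4.
Ionix substitutes q_C(q_I) into its own profit: π_I = q_I(301 - 2q_I - (220 - 2q_I)/2) - 49q_I = (191 - q_I)q_I - 49q_I.
The leader's first-order condition 142 - 2q_I = 0 yields q_I = 71.
Then q_C = (220 - 2·71)/4 = 39/2.
Price P = 301 - 2·(181/2) = 120.
Ionix's profit: (120 - 49)·71 - 4669 = 372.

372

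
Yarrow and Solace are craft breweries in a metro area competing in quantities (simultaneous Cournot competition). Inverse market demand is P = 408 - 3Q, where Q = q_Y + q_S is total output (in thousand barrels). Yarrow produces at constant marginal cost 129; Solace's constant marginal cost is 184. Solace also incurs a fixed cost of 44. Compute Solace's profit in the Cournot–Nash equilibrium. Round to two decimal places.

Yarrow's profit: π_Y = (408 - 3Q)q_Y - (129q_Y). Setting ∂π_Y/∂q_Y = 0: 279 - 6q_Y - 3(q_S) = 0.
Solace's first-order condition: 224 - 6q_S - 3(q_Y) = 0.
So q_Y = (279 - 3q_S)/6 and q_S = (224 - 3q_Y)/6.
Substituting one into the other gives q_Y = 334/9 and q_S = 169/9.
Price P = 408 - 3·(503/9) = 721/3.
Solace's profit: (721/3 - 184)·(169/9) - 44 = 1013.8148.

1013.81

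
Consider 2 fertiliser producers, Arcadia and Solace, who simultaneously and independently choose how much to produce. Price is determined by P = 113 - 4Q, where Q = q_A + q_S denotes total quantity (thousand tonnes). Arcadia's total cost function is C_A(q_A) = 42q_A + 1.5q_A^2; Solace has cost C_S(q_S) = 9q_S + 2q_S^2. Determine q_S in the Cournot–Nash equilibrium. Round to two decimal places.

Arcadia's profit: π_A = (113 - 4Q)q_A - (42q_A + (3/2)q_A²). Setting ∂π_A/∂q_A = 0: 71 - 11q_A - 4(q_S) = 0.
Solace's profit: π_S = (113 - 4Q)q_S - (9q_S + 2q_S²). Setting ∂π_S/∂q_S = 0: 104 - 12q_S - 4(q_A) = 0.
So q_A = (71 - 4q_S)/11 and q_S = (104 - 4q_A)/12.
Substituting one into the other gives q_A = 109/29 and q_S = 215/29.

7.41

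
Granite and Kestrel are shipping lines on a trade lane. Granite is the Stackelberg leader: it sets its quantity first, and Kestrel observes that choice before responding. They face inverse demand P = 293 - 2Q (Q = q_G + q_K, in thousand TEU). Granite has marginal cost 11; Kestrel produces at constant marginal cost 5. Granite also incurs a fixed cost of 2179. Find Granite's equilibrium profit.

Solve by backward induction. Given q_G, the follower Kestrel maximises π_K = (293 - 2q_G - 2q_K)q_K - 5q_K.
Follower FOC: 288 - 2q_G - 4q_K = 0, so q_K(q_G) = (288 - 2q_G)/4.
Granite substitutes q_K(q_G) into its own profit: π_G = q_G(293 - 2q_G - (288 - 2q_G)/2) - 11q_G = (149 - q_G)q_G - 11q_G.
Leader FOC: 138 - 2q_G = 0, so q_G = 69.
Then q_K = (288 - 2·69)/4 = 75/2.
Price P = 293 - 2·(213/2) = 80.
Granite's profit: (80 - 11)·69 - 2179 = 2582.

2582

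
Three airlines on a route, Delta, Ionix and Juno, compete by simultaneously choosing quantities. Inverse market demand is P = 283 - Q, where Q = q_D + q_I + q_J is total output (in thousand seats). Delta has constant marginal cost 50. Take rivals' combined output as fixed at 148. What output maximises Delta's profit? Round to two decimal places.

With rivals' combined output fixed at 148, Delta's profit is π_D = (283 - 148 - q_D)q_D - (50q_D) = (135 - q_D)q_D - (50q_D).
∂π_D/∂q_D = 85 - 2q_D = 0, so q_D = 85/2.

42.50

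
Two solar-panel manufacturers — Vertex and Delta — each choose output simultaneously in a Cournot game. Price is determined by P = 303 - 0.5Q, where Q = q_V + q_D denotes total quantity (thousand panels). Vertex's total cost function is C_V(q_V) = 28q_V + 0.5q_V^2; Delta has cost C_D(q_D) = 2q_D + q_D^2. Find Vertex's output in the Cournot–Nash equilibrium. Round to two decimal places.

Vertex's profit: π_V = (303 - 0.5Q)q_V - (28q_V + (1/2)q_V²). Setting ∂π_V/∂q_V = 0: 275 - 2q_V - (1/2)(q_D) = 0.
Delta's profit: π_D = (303 - 0.5Q)q_D - (2q_D + q_D²). Setting ∂π_D/∂q_D = 0: 301 - 3q_D - (1/2)(q_V) = 0.
So q_V = (275 - (1/2)q_D)/2 and q_D = (301 - (1/2)q_V)/3.
Solving the pair: q_V = 117.3043, q_D = 1858/23.

117.30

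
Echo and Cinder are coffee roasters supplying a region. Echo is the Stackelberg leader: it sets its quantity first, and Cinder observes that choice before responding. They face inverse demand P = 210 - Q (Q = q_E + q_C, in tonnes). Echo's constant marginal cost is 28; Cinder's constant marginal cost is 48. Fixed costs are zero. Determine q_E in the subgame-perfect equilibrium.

Solve by backward induction. Given q_E, the follower Cinder maximises π_C = (210 - q_E - q_C)q_C - 48q_C.
Follower FOC: 162 - q_E - 2q_C = 0, so q_C(q_E) = (162 - q_E)/2.
The leader anticipates this reaction. Substituting into P = 210 - Q gives P = 129 - (1/2)q_E, so π_E = (129 - (1/2)q_E)q_E - 28q_E.
Leader FOC: 101 - q_E = 0, so q_E = 101.
Then q_C = (162 - 101)/2 = 61/2.

101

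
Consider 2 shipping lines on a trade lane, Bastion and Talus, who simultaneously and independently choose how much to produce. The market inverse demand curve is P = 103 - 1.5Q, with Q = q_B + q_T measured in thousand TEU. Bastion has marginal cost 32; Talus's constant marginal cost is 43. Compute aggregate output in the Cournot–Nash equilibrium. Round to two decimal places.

Bastion's profit: π_B = (103 - 1.5Q)q_B - (32q_B). Setting ∂π_B/∂q_B = 0: 71 - 3q_B - (3/2)(q_T) = 0.
Talus's profit: π_T = (103 - 1.5Q)q_T - (43q_T). Setting ∂π_T/∂q_T = 0: 60 - 3q_T - (3/2)(q_B) = 0.
Rearranging gives the reaction functions q_B = (71 - (3/2)q_T)/3 and q_T = (60 - (3/2)q_B)/3.
Substituting one into the other gives q_B = 164/9 and q_T = 98/9.
Total output Q = 164/9 + 98/9 = 262/9.

29.11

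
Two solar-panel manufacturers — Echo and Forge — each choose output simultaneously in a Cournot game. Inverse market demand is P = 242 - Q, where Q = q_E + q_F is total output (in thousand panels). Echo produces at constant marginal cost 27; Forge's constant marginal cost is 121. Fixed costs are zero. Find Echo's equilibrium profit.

Echo's profit: π_E = (242 - Q)q_E - (27q_E). Setting ∂π_E/∂q_E = 0: 215 - 2q_E - (q_F) = 0.
Forge's first-order condition: 121 - 2q_F - (q_E) = 0.
Best responses: q_E = (215 - q_F)/2, q_F = (121 - q_E)/2.
Substituting one into the other gives q_E = 103 and q_F = 9.
Price P = 242 - 112 = 130.
Echo's profit: (130 - 27)·103 = 10609.

10609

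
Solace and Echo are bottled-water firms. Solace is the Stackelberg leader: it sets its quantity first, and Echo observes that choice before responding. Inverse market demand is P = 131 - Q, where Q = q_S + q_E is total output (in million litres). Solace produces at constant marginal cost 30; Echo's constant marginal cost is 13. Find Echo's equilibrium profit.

The follower Echo best-responds to any q_S: π_E = (131 - Q)q_E - 13q_E.
∂π_E/∂q_E = 118 - q_S - 2q_E = 0 gives the reaction function q_E = (118 - q_S)/2.
Solace substitutes q_E(q_S) into its own profit: π_S = q_S(131 - q_S - (118 - q_S)/2) - 30q_S = (72 - (1/2)q_S)q_S - 30q_S.
Leader FOC: 42 - q_S = 0, so q_S = 42.
Then q_E = (118 - 42)/2 = 38.
Price P = 131 - 80 = 51.
Echo's profit: (51 - 13)·38 = 1444.

1444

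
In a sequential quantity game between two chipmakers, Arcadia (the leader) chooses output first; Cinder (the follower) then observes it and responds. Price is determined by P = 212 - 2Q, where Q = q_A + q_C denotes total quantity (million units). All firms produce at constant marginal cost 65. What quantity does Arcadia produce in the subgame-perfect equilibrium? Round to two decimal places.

36.75

Solve by backward induction. Given q_A, the follower Cinder maximises π_C = (212 - 2q_A - 2q_C)q_C - 65q_C.
Follower FOC: 147 - 2q_A - 4q_C = 0, so q_C(q_A) = (147 - 2q_A)/4.
Arcadia substitutes q_C(q_A) into its own profit: π_A = q_A(212 - 2q_A - (147 - 2q_A)/2) - 65q_A = (277/2 - q_A)q_A - 65q_A.
Maximising: ∂π_A/∂q_A = 147/2 - 2q_A = 0, giving q_A = 147/4.
Then q_C = (147 - 2·(147/4))/4 = 147/8.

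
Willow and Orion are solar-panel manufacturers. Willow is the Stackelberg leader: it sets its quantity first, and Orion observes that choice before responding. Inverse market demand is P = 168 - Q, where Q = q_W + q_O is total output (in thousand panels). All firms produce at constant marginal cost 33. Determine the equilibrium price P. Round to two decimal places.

66.75

Solve by backward induction. Given q_W, the follower Orion maximises π_O = (168 - q_W - q_O)q_O - 33q_O.
Setting the follower's marginal profit to zero, 135 - q_W - 2q_O = 0, i.e. q_O = (135 - q_W)/2.
The leader anticipates this reaction. Substituting into P = 168 - Q gives P = 201/2 - (1/2)q_W, so π_W = (201/2 - (1/2)q_W)q_W - 33q_W.
Leader FOC: 135/2 - q_W = 0, so q_W = 135/2.
Then q_O = (135 - 135/2)/2 = 135/4.
Total output Q = 405/4, so price P = 168 - 405/4 = 267/4.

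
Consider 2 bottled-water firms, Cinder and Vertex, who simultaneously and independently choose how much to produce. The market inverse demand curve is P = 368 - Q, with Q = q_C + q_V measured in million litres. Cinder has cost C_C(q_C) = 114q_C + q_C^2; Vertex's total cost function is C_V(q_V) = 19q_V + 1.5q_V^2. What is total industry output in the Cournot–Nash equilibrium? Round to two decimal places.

108.58

Cinder's profit: π_C = (368 - Q)q_C - (114q_C + q_C²). Setting ∂π_C/∂q_C = 0: 254 - 4q_C - (q_V) = 0.
Vertex's first-order condition: 349 - 5q_V - (q_C) = 0.
So q_C = (254 - q_V)/4 and q_V = (349 - q_C)/5.
Solving the pair: q_C = 921/19, q_V = 1142/19.
Total output Q = 921/19 + 1142/19 = 108.5789.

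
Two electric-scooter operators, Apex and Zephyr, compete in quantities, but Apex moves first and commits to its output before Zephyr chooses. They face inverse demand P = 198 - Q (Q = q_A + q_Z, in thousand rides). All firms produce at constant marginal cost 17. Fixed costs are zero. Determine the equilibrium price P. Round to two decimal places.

Solve by backward induction. Given q_A, the follower Zephyr maximises π_Z = (198 - q_A - q_Z)q_Z - 17q_Z.
∂π_Z/∂q_Z = 181 - q_A - 2q_Z = 0 gives the reaction function q_Z = (181 - q_A)/2.
The leader anticipates this reaction. Substituting into P = 198 - Q gives P = 215/2 - (1/2)q_A, so π_A = (215/2 - (1/2)q_A)q_A - 17q_A.
The leader's first-order condition 181/2 - q_A = 0 yields q_A = 181/2.
Then q_Z = (181 - 181/2)/2 = 181/4.
Total output Q = 543/4, so price P = 198 - 543/4 = 249/4.

62.25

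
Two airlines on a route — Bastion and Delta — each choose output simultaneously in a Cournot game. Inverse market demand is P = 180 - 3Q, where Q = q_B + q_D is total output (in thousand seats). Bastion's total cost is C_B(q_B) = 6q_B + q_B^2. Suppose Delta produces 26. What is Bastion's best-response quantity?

With the rival's output fixed at 26, Bastion's profit is π_B = (180 - 3·26 - 3q_B)q_B - (6q_B + q_B²) = (102 - 3q_B)q_B - (6q_B + q_B²).
∂π_B/∂q_B = 96 - 8q_B = 0, so q_B = 12.

12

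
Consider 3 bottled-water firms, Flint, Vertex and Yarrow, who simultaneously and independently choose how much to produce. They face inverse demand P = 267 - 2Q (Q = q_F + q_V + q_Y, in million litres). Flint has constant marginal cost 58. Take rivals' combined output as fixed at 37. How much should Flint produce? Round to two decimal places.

33.75

With rivals' combined output fixed at 37, Flint's profit is π_F = (267 - 2·37 - 2q_F)q_F - (58q_F) = (193 - 2q_F)q_F - (58q_F).
∂π_F/∂q_F = 135 - 4q_F = 0, so q_F = 135/4.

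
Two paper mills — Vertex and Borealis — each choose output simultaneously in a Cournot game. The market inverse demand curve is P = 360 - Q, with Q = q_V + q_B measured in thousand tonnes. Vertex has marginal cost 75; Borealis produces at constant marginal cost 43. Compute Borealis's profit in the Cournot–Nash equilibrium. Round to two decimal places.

Vertex's profit: π_V = (360 - Q)q_V - (75q_V). Setting ∂π_V/∂q_V = 0: 285 - 2q_V - (q_B) = 0.
Borealis's profit: π_B = (360 - Q)q_B - (43q_B). Setting ∂π_B/∂q_B = 0: 317 - 2q_B - (q_V) = 0.
Best responses: q_V = (285 - q_B)/2, q_B = (317 - q_V)/2.
Solving the pair: q_V = 253/3, q_B = 349/3.
Price P = 360 - 602/3 = 478/3.
Borealis's profit: (478/3 - 43)·(349/3) = 13533.4444.

13533.44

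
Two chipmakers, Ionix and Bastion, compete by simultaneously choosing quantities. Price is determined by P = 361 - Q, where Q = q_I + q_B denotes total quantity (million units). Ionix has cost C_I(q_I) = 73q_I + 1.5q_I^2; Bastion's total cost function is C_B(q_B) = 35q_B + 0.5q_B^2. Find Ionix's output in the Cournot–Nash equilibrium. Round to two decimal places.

Ionix's profit: π_I = (361 - Q)q_I - (73q_I + (3/2)q_I²). Setting ∂π_I/∂q_I = 0: 288 - 5q_I - (q_B) = 0.
Bastion's first-order condition: 326 - 3q_B - (q_I) = 0.
So q_I = (288 - q_B)/5 and q_B = (326 - q_I)/3.
Substituting one into the other gives q_I = 269/7 and q_B = 671/7.

38.43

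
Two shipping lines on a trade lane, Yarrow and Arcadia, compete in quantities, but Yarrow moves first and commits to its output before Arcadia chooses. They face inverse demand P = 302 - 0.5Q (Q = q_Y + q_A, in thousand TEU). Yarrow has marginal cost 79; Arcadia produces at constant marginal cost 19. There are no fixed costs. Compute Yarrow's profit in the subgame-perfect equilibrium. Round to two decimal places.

Solve by backward induction. Given q_Y, the follower Arcadia maximises π_A = (302 - (1/2)q_Y - (1/2)q_A)q_A - 19q_A.
Setting the follower's marginal profit to zero, 283 - (1/2)q_Y - q_A = 0, i.e. q_A = (283 - (1/2)q_Y).
The leader anticipates this reaction. Substituting into P = 302 - 0.5Q gives P = 321/2 - (1/4)q_Y, so π_Y = (321/2 - (1/4)q_Y)q_Y - 79q_Y.
The leader's first-order condition 163/2 - (1/2)q_Y = 0 yields q_Y = 163.
Then q_A = (283 - (1/2)·163) = 403/2.
Price P = 302 - (1/2)·(729/2) = 479/4.
Yarrow's profit: (479/4 - 79)·163 = 6642.2500.

6642.25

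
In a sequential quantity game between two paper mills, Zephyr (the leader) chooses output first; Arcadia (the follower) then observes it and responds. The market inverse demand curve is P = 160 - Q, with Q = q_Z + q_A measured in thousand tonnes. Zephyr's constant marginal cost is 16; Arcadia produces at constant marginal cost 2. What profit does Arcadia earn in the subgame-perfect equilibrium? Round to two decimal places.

2162.25

The follower Arcadia best-responds to any q_Z: π_A = (160 - Q)q_A - 2q_A.
Setting the follower's marginal profit to zero, 158 - q_Z - 2q_A = 0, i.e. q_A = (158 - q_Z)/2.
The leader anticipates this reaction. Substituting into P = 160 - Q gives P = 81 - (1/2)q_Z, so π_Z = (81 - (1/2)q_Z)q_Z - 16q_Z.
The leader's first-order condition 65 - q_Z = 0 yields q_Z = 65.
Then q_A = (158 - 65)/2 = 93/2.
Price P = 160 - 223/2 = 97/2.
Arcadia's profit: (97/2 - 2)·(93/2) = 2162.2500.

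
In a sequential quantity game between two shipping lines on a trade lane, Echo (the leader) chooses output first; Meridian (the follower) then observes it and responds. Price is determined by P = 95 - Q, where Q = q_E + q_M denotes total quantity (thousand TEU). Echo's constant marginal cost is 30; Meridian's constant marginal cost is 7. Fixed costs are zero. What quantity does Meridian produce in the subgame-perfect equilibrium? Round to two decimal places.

33.50

The follower Meridian best-responds to any q_E: π_M = (95 - Q)q_M - 7q_M.
Setting the follower's marginal profit to zero, 88 - q_E - 2q_M = 0, i.e. q_M = (88 - q_E)/2.
Echo substitutes q_M(q_E) into its own profit: π_E = q_E(95 - q_E - (88 - q_E)/2) - 30q_E = (51 - (1/2)q_E)q_E - 30q_E.
The leader's first-order condition 21 - q_E = 0 yields q_E = 21.
Then q_M = (88 - 21)/2 = 67/2.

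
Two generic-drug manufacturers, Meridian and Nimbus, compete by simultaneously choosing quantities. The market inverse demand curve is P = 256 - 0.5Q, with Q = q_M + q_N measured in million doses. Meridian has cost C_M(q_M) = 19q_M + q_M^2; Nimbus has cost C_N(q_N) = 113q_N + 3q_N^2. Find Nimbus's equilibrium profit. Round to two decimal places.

Meridian's profit: π_M = (256 - 0.5Q)q_M - (19q_M + q_M²). Setting ∂π_M/∂q_M = 0: 237 - 3q_M - (1/2)(q_N) = 0.
Nimbus's profit: π_N = (256 - 0.5Q)q_N - (113q_N + 3q_N²). Setting ∂π_N/∂q_N = 0: 143 - 7q_N - (1/2)(q_M) = 0.
Best responses: q_M = (237 - (1/2)q_N)/3, q_N = (143 - (1/2)q_M)/7.
Solving the pair: q_M = 76.5060, q_N = 1242/83.
Price P = 256 - (1/2)·91.4699 = 210.2651.
Nimbus's profit: 210.2651·(1242/83) - 113·(1242/83) - 3(1242/83)² = 783.7094.

783.71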